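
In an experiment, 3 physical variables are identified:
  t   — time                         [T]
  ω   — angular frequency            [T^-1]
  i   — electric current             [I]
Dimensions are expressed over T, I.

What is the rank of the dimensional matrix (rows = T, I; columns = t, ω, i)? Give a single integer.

Exponent matrix [T,I] × [t,ω,i]:
  T: [ 1 -1  0]
  I: [ 0  0  1]
Row reduction gives pivot columns t,i; rank = 2

2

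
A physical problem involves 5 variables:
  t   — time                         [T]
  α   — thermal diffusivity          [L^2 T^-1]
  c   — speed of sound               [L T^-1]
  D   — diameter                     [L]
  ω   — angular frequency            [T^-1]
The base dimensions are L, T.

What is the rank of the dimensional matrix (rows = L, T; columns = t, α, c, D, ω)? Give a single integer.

Write exponents as rows L,T / cols t,α,c,D,ω:
  L: [ 0  2  1  1  0]
  T: [ 1 -1 -1  0 -1]
Echelon form has 2 nonzero rows (pivots: t,α)

2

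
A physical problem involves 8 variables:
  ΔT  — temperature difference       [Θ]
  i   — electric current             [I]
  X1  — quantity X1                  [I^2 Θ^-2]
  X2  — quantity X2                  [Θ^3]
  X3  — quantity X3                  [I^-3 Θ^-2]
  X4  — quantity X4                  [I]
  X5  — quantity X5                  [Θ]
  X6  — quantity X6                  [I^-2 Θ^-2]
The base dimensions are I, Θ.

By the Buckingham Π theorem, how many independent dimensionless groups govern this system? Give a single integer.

6

Write exponents as rows I,Θ / cols ΔT,i,X1,X2,X3,X4,X5,X6:
  I: [ 0  1  2  0 -3  1  0 -2]
  Θ: [ 1  0 -2  3 -2  0  1 -2]
RREF → pivots at {ΔT,i} ⇒ r = 2
Π count = n − r = 8 − 2 = 6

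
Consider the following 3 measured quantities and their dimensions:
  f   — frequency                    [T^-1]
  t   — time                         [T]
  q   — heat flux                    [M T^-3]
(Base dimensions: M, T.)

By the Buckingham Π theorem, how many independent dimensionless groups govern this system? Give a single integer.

Dimensional matrix (M×T by f×t×q):
  M: [ 0  0  1]
  T: [-1  1 -3]
Row reduction gives pivot columns f,q; rank = 2
3 vars − rank 2 = 1 Π group

1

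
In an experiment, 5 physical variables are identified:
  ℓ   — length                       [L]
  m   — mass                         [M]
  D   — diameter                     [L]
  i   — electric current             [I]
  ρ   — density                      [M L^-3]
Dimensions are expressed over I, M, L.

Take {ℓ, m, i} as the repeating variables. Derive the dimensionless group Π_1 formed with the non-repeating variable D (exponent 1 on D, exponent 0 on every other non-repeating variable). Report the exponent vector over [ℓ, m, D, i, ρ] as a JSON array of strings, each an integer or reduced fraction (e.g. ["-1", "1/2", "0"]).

["-1", "0", "1", "0", "0"]

Dimensional matrix (I×M×L by ℓ×m×D×i×ρ):
  I: [ 0  0  0  1  0]
  M: [ 0  1  0  0  1]
  L: [ 1  0  1  0 -3]
Echelon form has 3 nonzero rows (pivots: ℓ,m,i)
Repeat: ℓ,m,i; free: D,ρ
RREF:
  r0: [   1    0    1    0   -3]
  r1: [   0    1    0    0    1]
  r2: [   0    0    0    1    0]
Fix exponent of D at 1, ρ at 0; solve each RREF row for its pivot's exponent:
  r0: exp(ℓ) + (1)·1 = 0 ⇒ exp(ℓ) = -1
  r1: exp(m) + (0)·1 = 0 ⇒ exp(m) = 0
  r2: exp(i) + (0)·1 = 0 ⇒ exp(i) = 0
Π_1 = ℓ^-1 · D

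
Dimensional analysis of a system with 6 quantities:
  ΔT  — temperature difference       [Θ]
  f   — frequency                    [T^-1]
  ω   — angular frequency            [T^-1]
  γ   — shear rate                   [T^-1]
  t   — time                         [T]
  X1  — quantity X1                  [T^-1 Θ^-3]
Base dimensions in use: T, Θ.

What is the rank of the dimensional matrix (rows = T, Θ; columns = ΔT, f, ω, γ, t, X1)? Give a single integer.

Dimensional matrix (T×Θ by ΔT×f×ω×γ×t×X1):
  T: [ 0 -1 -1 -1  1 -1]
  Θ: [ 1  0  0  0  0 -3]
Row reduction gives pivot columns ΔT,f; rank = 2

2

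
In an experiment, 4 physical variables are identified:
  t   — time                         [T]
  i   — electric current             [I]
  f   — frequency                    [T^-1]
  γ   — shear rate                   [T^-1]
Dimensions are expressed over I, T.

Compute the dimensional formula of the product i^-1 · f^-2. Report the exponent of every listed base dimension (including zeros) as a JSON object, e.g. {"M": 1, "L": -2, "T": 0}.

{"I": -1, "T": 2}

Dimensional matrix (I×T by t×i×f×γ):
  I: [ 0  1  0  0]
  T: [ 1  0 -1 -1]
  [I]: (-1)·1+(-2)·0 = -1
  [T]: (-1)·0+(-2)·-1 = 2
⇒ I^-1 T^2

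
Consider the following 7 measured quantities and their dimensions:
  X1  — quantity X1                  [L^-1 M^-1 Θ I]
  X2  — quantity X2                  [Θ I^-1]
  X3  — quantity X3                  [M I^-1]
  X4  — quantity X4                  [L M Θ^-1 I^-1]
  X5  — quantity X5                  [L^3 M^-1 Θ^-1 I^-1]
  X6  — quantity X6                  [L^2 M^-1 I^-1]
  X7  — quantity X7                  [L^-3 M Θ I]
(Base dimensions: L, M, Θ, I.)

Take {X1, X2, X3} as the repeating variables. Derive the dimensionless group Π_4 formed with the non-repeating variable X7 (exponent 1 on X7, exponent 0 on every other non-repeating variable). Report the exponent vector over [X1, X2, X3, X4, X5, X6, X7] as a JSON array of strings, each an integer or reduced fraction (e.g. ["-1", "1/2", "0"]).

Exponent matrix [L,M,Θ,I] × [X1,X2,X3,X4,X5,X6,X7]:
  L: [-1  0  0  1  3  2 -3]
  M: [-1  0  1  1 -1 -1  1]
  Θ: [ 1  1  0 -1 -1  0  1]
  I: [ 1 -1 -1 -1 -1 -1  1]
Row reduction gives pivot columns X1,X2,X3; rank = 3
Pivot set = {X1,X2,X3}, free = {X4,X5,X6,X7}
RREF:
  r0: [   1    0    0   -1   -3   -2    3]
  r1: [   0    1    0    0    2    2   -2]
  r2: [   0    0    1    0   -4   -3    4]
  r3: [   0    0    0    0    0    0    0]
Fix exponent of X7 at 1, X4 at 0, X5 at 0, X6 at 0; solve each RREF row for its pivot's exponent:
  r0: exp(X1) + (3)·1 = 0 ⇒ exp(X1) = -3
  r1: exp(X2) + (-2)·1 = 0 ⇒ exp(X2) = 2
  r2: exp(X3) + (4)·1 = 0 ⇒ exp(X3) = -4
Π_4 = X1^-3 · X2^2 · X3^-4 · X7

["-3", "2", "-4", "0", "0", "0", "1"]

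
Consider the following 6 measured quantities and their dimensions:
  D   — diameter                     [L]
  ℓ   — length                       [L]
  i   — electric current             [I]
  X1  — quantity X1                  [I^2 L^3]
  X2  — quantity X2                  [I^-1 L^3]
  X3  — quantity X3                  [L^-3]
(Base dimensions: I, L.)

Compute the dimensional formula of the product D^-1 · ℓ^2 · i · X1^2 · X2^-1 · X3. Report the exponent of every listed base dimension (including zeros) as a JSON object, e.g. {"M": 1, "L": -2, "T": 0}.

{"I": 6, "L": 1}

Exponent matrix [I,L] × [D,ℓ,i,X1,X2,X3]:
  I: [ 0  0  1  2 -1  0]
  L: [ 1  1  0  3  3 -3]
  [I]: (-1)·0+(2)·0+(1)·1+(2)·2+(-1)·-1+(1)·0 = 6
  [L]: (-1)·1+(2)·1+(1)·0+(2)·3+(-1)·3+(1)·-3 = 1
⇒ I^6 L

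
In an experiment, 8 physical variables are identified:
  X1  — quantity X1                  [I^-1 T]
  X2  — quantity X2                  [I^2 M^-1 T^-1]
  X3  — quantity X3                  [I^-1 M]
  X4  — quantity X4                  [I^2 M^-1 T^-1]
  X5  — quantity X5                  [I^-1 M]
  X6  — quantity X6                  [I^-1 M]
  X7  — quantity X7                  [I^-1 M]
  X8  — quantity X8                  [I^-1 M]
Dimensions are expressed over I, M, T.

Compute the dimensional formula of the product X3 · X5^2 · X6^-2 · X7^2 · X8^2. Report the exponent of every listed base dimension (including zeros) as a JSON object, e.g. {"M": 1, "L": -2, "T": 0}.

{"I": -5, "M": 5, "T": 0}

Exponent matrix [I,M,T] × [X1,X2,X3,X4,X5,X6,X7,X8]:
  I: [-1  2 -1  2 -1 -1 -1 -1]
  M: [ 0 -1  1 -1  1  1  1  1]
  T: [ 1 -1  0 -1  0  0  0  0]
  [I]: (1)·-1+(2)·-1+(-2)·-1+(2)·-1+(2)·-1 = -5
  [M]: (1)·1+(2)·1+(-2)·1+(2)·1+(2)·1 = 5
  [T]: (1)·0+(2)·0+(-2)·0+(2)·0+(2)·0 = 0
⇒ I^-5 M^5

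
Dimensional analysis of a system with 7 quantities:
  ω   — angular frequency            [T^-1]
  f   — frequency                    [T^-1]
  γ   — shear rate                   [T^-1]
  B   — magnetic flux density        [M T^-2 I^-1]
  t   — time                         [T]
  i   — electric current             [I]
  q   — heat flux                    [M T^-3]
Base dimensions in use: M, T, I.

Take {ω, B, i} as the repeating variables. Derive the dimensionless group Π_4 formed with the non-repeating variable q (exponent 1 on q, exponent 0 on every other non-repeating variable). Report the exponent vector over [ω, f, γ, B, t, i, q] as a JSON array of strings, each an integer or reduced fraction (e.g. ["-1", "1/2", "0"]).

["-1", "0", "0", "-1", "0", "-1", "1"]

Write exponents as rows M,T,I / cols ω,f,γ,B,t,i,q:
  M: [ 0  0  0  1  0  0  1]
  T: [-1 -1 -1 -2  1  0 -3]
  I: [ 0  0  0 -1  0  1  0]
Row reduction gives pivot columns ω,B,i; rank = 3
Repeat: ω,B,i; free: f,γ,t,q
RREF:
  r0: [   1    1    1    0   -1    0    1]
  r1: [   0    0    0    1    0    0    1]
  r2: [   0    0    0    0    0    1    1]
Fix exponent of q at 1, f at 0, γ at 0, t at 0; solve each RREF row for its pivot's exponent:
  r0: exp(ω) + (1)·1 = 0 ⇒ exp(ω) = -1
  r1: exp(B) + (1)·1 = 0 ⇒ exp(B) = -1
  r2: exp(i) + (1)·1 = 0 ⇒ exp(i) = -1
Π_4 = ω^-1 · B^-1 · i^-1 · q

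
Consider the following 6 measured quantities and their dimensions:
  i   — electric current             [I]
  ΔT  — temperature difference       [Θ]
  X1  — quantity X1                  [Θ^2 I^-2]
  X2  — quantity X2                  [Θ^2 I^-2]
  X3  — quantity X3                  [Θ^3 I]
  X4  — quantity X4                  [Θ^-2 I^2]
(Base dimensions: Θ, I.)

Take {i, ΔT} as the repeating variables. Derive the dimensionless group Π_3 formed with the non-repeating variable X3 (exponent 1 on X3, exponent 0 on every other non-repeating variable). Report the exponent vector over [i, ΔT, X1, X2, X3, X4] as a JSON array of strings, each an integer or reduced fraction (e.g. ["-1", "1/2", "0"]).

Write exponents as rows Θ,I / cols i,ΔT,X1,X2,X3,X4:
  Θ: [ 0  1  2  2  3 -2]
  I: [ 1  0 -2 -2  1  2]
Row reduction gives pivot columns i,ΔT; rank = 2
Repeat: i,ΔT; free: X1,X2,X3,X4
RREF:
  r0: [   1    0   -2   -2    1    2]
  r1: [   0    1    2    2    3   -2]
Fix exponent of X3 at 1, X1 at 0, X2 at 0, X4 at 0; solve each RREF row for its pivot's exponent:
  r0: exp(i) + (1)·1 = 0 ⇒ exp(i) = -1
  r1: exp(ΔT) + (3)·1 = 0 ⇒ exp(ΔT) = -3
Π_3 = i^-1 · ΔT^-3 · X3

["-1", "-3", "0", "0", "1", "0"]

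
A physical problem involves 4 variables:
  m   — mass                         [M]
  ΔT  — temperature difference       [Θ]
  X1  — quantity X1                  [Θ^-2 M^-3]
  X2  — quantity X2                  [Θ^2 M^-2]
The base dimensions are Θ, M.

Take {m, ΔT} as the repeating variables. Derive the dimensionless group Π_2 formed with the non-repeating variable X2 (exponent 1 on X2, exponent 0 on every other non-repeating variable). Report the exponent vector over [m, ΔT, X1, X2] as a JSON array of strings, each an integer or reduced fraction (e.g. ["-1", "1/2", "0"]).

["2", "-2", "0", "1"]

Write exponents as rows Θ,M / cols m,ΔT,X1,X2:
  Θ: [ 0  1 -2  2]
  M: [ 1  0 -3 -2]
Row reduction gives pivot columns m,ΔT; rank = 2
Pivot set = {m,ΔT}, free = {X1,X2}
RREF:
  r0: [   1    0   -3   -2]
  r1: [   0    1   -2    2]
Fix exponent of X2 at 1, X1 at 0; solve each RREF row for its pivot's exponent:
  r0: exp(m) + (-2)·1 = 0 ⇒ exp(m) = 2
  r1: exp(ΔT) + (2)·1 = 0 ⇒ exp(ΔT) = -2
Π_2 = m^2 · ΔT^-2 · X2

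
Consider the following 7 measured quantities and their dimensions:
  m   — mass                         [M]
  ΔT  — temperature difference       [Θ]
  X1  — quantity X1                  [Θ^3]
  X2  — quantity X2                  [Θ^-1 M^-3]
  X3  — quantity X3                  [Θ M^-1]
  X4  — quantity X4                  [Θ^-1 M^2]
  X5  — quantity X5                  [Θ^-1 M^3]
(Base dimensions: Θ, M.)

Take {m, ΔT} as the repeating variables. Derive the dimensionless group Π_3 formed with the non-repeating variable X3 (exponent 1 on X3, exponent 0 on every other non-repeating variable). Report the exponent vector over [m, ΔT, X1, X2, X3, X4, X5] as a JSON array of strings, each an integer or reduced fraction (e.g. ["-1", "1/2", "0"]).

Write exponents as rows Θ,M / cols m,ΔT,X1,X2,X3,X4,X5:
  Θ: [ 0  1  3 -1  1 -1 -1]
  M: [ 1  0  0 -3 -1  2  3]
RREF → pivots at {m,ΔT} ⇒ r = 2
Repeat: m,ΔT; free: X1,X2,X3,X4,X5
RREF:
  r0: [   1    0    0   -3   -1    2    3]
  r1: [   0    1    3   -1    1   -1   -1]
Fix exponent of X3 at 1, X1 at 0, X2 at 0, X4 at 0, X5 at 0; solve each RREF row for its pivot's exponent:
  r0: exp(m) + (-1)·1 = 0 ⇒ exp(m) = 1
  r1: exp(ΔT) + (1)·1 = 0 ⇒ exp(ΔT) = -1
Π_3 = m · ΔT^-1 · X3

["1", "-1", "0", "0", "1", "0", "0"]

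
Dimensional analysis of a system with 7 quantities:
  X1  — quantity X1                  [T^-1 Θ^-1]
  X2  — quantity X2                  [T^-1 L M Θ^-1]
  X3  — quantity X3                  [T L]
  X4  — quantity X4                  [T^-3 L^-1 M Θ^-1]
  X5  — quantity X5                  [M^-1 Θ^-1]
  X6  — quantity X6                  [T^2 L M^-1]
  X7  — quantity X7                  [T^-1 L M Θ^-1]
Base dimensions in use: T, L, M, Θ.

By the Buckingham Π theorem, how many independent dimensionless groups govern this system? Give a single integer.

Write exponents as rows T,L,M,Θ / cols X1,X2,X3,X4,X5,X6,X7:
  T: [-1 -1  1 -3  0  2 -1]
  L: [ 0  1  1 -1  0  1  1]
  M: [ 0  1  0  1 -1 -1  1]
  Θ: [-1 -1  0 -1 -1  0 -1]
Echelon form has 3 nonzero rows (pivots: X1,X2,X3)
Π count = n − r = 7 − 3 = 4

4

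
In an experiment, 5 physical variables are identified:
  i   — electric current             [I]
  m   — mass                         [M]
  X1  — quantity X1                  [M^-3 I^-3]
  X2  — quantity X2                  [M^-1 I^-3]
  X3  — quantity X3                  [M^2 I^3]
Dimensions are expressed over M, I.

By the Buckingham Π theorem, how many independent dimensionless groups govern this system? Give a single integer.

3

Write exponents as rows M,I / cols i,m,X1,X2,X3:
  M: [ 0  1 -3 -1  2]
  I: [ 1  0 -3 -3  3]
Echelon form has 2 nonzero rows (pivots: i,m)
Π count = n − r = 5 − 2 = 3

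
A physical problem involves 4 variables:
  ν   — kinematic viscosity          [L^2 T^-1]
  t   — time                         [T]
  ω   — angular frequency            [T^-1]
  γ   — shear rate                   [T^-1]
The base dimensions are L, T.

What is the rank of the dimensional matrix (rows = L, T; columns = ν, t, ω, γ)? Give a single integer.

Exponent matrix [L,T] × [ν,t,ω,γ]:
  L: [ 2  0  0  0]
  T: [-1  1 -1 -1]
Echelon form has 2 nonzero rows (pivots: ν,t)

2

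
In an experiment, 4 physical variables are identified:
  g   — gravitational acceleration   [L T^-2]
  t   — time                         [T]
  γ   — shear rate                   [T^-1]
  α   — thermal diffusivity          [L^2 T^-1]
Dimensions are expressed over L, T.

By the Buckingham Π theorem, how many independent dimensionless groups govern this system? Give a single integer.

2

Exponent matrix [L,T] × [g,t,γ,α]:
  L: [ 1  0  0  2]
  T: [-2  1 -1 -1]
RREF → pivots at {g,t} ⇒ r = 2
n=4, r=2 ⇒ 2 dimensionless groups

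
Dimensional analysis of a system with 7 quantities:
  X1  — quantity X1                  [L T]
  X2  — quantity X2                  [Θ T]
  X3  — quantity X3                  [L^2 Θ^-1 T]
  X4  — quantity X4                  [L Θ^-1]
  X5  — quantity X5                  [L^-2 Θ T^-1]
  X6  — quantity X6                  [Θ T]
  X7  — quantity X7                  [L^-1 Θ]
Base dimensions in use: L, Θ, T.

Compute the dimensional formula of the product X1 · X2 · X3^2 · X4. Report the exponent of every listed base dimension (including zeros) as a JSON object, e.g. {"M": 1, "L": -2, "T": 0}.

Dimensional matrix (L×Θ×T by X1×X2×X3×X4×X5×X6×X7):
  L: [ 1  0  2  1 -2  0 -1]
  Θ: [ 0  1 -1 -1  1  1  1]
  T: [ 1  1  1  0 -1  1  0]
  [L]: (1)·1+(1)·0+(2)·2+(1)·1 = 6
  [Θ]: (1)·0+(1)·1+(2)·-1+(1)·-1 = -2
  [T]: (1)·1+(1)·1+(2)·1+(1)·0 = 4
⇒ L^6 Θ^-2 T^4

{"L": 6, "Θ": -2, "T": 4}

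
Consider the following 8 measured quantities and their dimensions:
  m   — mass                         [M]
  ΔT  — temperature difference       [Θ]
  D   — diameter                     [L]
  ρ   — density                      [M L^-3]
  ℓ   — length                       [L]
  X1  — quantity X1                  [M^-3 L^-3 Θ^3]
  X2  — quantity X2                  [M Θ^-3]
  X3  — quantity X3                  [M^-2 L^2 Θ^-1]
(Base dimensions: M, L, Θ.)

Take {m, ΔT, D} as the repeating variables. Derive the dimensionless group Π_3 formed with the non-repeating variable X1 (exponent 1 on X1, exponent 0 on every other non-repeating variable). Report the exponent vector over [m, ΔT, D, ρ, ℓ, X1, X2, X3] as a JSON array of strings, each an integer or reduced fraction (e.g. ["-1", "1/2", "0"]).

["3", "-3", "3", "0", "0", "1", "0", "0"]

Dimensional matrix (M×L×Θ by m×ΔT×D×ρ×ℓ×X1×X2×X3):
  M: [ 1  0  0  1  0 -3  1 -2]
  L: [ 0  0  1 -3  1 -3  0  2]
  Θ: [ 0  1  0  0  0  3 -3 -1]
Echelon form has 3 nonzero rows (pivots: m,ΔT,D)
Repeat: m,ΔT,D; free: ρ,ℓ,X1,X2,X3
RREF:
  r0: [   1    0    0    1    0   -3    1   -2]
  r1: [   0    1    0    0    0    3   -3   -1]
  r2: [   0    0    1   -3    1   -3    0    2]
Fix exponent of X1 at 1, ρ at 0, ℓ at 0, X2 at 0, X3 at 0; solve each RREF row for its pivot's exponent:
  r0: exp(m) + (-3)·1 = 0 ⇒ exp(m) = 3
  r1: exp(ΔT) + (3)·1 = 0 ⇒ exp(ΔT) = -3
  r2: exp(D) + (-3)·1 = 0 ⇒ exp(D) = 3
Π_3 = m^3 · ΔT^-3 · D^3 · X1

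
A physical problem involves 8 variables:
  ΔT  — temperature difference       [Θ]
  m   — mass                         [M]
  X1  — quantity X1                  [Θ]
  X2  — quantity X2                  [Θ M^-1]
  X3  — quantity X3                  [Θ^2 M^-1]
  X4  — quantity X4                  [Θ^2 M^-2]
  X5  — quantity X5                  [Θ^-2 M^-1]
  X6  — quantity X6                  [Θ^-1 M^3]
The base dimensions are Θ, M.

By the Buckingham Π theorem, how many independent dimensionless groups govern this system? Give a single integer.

6

Write exponents as rows Θ,M / cols ΔT,m,X1,X2,X3,X4,X5,X6:
  Θ: [ 1  0  1  1  2  2 -2 -1]
  M: [ 0  1  0 -1 -1 -2 -1  3]
Row reduction gives pivot columns ΔT,m; rank = 2
Π count = n − r = 8 − 2 = 6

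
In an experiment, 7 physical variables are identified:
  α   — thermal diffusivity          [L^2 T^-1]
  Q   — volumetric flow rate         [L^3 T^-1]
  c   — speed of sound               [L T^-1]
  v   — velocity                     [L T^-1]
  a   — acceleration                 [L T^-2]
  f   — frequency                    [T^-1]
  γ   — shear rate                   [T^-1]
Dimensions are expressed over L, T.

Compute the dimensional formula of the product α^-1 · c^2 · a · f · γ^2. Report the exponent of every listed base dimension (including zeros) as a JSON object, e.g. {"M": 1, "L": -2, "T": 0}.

{"L": 1, "T": -6}

Write exponents as rows L,T / cols α,Q,c,v,a,f,γ:
  L: [ 2  3  1  1  1  0  0]
  T: [-1 -1 -1 -1 -2 -1 -1]
  [L]: (-1)·2+(2)·1+(1)·1+(1)·0+(2)·0 = 1
  [T]: (-1)·-1+(2)·-1+(1)·-2+(1)·-1+(2)·-1 = -6
⇒ L T^-6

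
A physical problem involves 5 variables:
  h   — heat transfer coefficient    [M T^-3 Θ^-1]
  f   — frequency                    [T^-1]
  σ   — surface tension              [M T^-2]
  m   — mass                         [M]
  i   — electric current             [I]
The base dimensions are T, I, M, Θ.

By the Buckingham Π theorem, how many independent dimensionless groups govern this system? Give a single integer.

1

Exponent matrix [T,I,M,Θ] × [h,f,σ,m,i]:
  T: [-3 -1 -2  0  0]
  I: [ 0  0  0  0  1]
  M: [ 1  0  1  1  0]
  Θ: [-1  0  0  0  0]
RREF → pivots at {h,f,σ,i} ⇒ r = 4
n=5, r=4 ⇒ 1 dimensionless group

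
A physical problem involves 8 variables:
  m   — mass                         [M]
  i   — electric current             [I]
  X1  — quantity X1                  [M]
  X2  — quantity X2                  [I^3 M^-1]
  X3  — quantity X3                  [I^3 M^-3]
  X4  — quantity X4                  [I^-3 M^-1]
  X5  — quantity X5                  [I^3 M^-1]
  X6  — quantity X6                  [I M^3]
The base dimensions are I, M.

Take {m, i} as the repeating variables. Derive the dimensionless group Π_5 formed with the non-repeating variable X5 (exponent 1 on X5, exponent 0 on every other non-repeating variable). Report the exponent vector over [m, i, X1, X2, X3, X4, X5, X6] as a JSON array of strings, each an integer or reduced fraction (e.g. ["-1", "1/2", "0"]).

["1", "-3", "0", "0", "0", "0", "1", "0"]

Dimensional matrix (I×M by m×i×X1×X2×X3×X4×X5×X6):
  I: [ 0  1  0  3  3 -3  3  1]
  M: [ 1  0  1 -1 -3 -1 -1  3]
RREF → pivots at {m,i} ⇒ r = 2
Repeat: m,i; free: X1,X2,X3,X4,X5,X6
RREF:
  r0: [   1    0    1   -1   -3   -1   -1    3]
  r1: [   0    1    0    3    3   -3    3    1]
Fix exponent of X5 at 1, X1 at 0, X2 at 0, X3 at 0, X4 at 0, X6 at 0; solve each RREF row for its pivot's exponent:
  r0: exp(m) + (-1)·1 = 0 ⇒ exp(m) = 1
  r1: exp(i) + (3)·1 = 0 ⇒ exp(i) = -3
Π_5 = m · i^-3 · X5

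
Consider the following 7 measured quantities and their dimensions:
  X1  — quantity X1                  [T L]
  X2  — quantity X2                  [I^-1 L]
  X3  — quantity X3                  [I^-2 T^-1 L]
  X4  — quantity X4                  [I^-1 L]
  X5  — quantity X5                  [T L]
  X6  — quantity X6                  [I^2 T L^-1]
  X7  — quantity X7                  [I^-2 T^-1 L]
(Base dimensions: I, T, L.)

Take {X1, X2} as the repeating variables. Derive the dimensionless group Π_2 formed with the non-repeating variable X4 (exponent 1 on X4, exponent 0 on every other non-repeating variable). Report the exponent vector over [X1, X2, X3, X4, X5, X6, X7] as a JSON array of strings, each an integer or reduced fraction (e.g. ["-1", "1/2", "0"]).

Write exponents as rows I,T,L / cols X1,X2,X3,X4,X5,X6,X7:
  I: [ 0 -1 -2 -1  0  2 -2]
  T: [ 1  0 -1  0  1  1 -1]
  L: [ 1  1  1  1  1 -1  1]
Row reduction gives pivot columns X1,X2; rank = 2
Repeat: X1,X2; free: X3,X4,X5,X6,X7
RREF:
  r0: [   1    0   -1    0    1    1   -1]
  r1: [   0    1    2    1    0   -2    2]
  r2: [   0    0    0    0    0    0    0]
Fix exponent of X4 at 1, X3 at 0, X5 at 0, X6 at 0, X7 at 0; solve each RREF row for its pivot's exponent:
  r0: exp(X1) + (0)·1 = 0 ⇒ exp(X1) = 0
  r1: exp(X2) + (1)·1 = 0 ⇒ exp(X2) = -1
Π_2 = X2^-1 · X4

["0", "-1", "0", "1", "0", "0", "0"]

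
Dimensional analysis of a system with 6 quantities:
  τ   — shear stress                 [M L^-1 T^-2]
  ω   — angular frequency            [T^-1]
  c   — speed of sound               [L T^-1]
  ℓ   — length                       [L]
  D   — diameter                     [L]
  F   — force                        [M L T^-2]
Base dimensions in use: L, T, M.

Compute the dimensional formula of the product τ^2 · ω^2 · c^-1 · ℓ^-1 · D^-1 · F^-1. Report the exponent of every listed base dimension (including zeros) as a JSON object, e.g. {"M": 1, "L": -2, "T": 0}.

Exponent matrix [L,T,M] × [τ,ω,c,ℓ,D,F]:
  L: [-1  0  1  1  1  1]
  T: [-2 -1 -1  0  0 -2]
  M: [ 1  0  0  0  0  1]
  [L]: (2)·-1+(2)·0+(-1)·1+(-1)·1+(-1)·1+(-1)·1 = -6
  [T]: (2)·-2+(2)·-1+(-1)·-1+(-1)·0+(-1)·0+(-1)·-2 = -3
  [M]: (2)·1+(2)·0+(-1)·0+(-1)·0+(-1)·0+(-1)·1 = 1
⇒ L^-6 T^-3 M

{"L": -6, "T": -3, "M": 1}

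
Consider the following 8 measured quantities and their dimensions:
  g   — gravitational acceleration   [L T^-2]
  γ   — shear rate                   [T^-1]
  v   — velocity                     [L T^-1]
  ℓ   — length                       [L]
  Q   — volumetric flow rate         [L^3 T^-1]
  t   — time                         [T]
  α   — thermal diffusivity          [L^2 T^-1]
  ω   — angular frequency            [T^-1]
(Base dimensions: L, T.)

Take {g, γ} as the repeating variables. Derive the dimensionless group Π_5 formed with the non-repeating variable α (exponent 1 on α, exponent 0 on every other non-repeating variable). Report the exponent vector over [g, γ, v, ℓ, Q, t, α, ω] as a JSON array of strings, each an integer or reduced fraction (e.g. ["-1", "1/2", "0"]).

["-2", "3", "0", "0", "0", "0", "1", "0"]

Write exponents as rows L,T / cols g,γ,v,ℓ,Q,t,α,ω:
  L: [ 1  0  1  1  3  0  2  0]
  T: [-2 -1 -1  0 -1  1 -1 -1]
Echelon form has 2 nonzero rows (pivots: g,γ)
Repeat: g,γ; free: v,ℓ,Q,t,α,ω
RREF:
  r0: [   1    0    1    1    3    0    2    0]
  r1: [   0    1   -1   -2   -5   -1   -3    1]
Fix exponent of α at 1, v at 0, ℓ at 0, Q at 0, t at 0, ω at 0; solve each RREF row for its pivot's exponent:
  r0: exp(g) + (2)·1 = 0 ⇒ exp(g) = -2
  r1: exp(γ) + (-3)·1 = 0 ⇒ exp(γ) = 3
Π_5 = g^-2 · γ^3 · α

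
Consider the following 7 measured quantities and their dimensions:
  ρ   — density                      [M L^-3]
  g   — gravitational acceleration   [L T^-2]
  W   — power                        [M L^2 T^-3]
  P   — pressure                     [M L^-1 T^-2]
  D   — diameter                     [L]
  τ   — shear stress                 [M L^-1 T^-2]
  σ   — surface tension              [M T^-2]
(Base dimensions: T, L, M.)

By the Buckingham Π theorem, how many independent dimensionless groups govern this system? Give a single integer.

4

Write exponents as rows T,L,M / cols ρ,g,W,P,D,τ,σ:
  T: [ 0 -2 -3 -2  0 -2 -2]
  L: [-3  1  2 -1  1 -1  0]
  M: [ 1  0  1  1  0  1  1]
Row reduction gives pivot columns ρ,g,W; rank = 3
n=7, r=3 ⇒ 4 dimensionless groups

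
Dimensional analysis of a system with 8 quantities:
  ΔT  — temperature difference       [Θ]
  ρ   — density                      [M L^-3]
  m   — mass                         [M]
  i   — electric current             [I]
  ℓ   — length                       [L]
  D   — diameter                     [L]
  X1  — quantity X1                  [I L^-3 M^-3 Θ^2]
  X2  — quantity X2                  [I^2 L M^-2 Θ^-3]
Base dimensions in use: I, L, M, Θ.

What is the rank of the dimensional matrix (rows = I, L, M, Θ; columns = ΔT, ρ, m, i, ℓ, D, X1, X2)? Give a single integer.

4

Exponent matrix [I,L,M,Θ] × [ΔT,ρ,m,i,ℓ,D,X1,X2]:
  I: [ 0  0  0  1  0  0  1  2]
  L: [ 0 -3  0  0  1  1 -3  1]
  M: [ 0  1  1  0  0  0 -3 -2]
  Θ: [ 1  0  0  0  0  0  2 -3]
RREF → pivots at {ΔT,ρ,m,i} ⇒ r = 4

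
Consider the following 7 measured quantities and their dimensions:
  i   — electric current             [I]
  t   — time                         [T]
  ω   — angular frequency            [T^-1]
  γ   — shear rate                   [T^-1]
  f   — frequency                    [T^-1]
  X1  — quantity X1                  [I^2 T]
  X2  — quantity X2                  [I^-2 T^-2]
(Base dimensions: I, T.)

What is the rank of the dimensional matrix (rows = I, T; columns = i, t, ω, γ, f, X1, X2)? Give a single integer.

Exponent matrix [I,T] × [i,t,ω,γ,f,X1,X2]:
  I: [ 1  0  0  0  0  2 -2]
  T: [ 0  1 -1 -1 -1  1 -2]
Row reduction gives pivot columns i,t; rank = 2

2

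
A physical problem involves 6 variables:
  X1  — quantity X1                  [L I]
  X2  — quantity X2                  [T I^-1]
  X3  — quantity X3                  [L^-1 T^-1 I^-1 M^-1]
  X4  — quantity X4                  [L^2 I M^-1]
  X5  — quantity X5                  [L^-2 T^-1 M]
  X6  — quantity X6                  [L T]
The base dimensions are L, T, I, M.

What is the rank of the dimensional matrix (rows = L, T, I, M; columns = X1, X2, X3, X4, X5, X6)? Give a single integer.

Dimensional matrix (L×T×I×M by X1×X2×X3×X4×X5×X6):
  L: [ 1  0 -1  2 -2  1]
  T: [ 0  1 -1  0 -1  1]
  I: [ 1 -1 -1  1  0  0]
  M: [ 0  0 -1 -1  1  0]
Echelon form has 3 nonzero rows (pivots: X1,X2,X3)

3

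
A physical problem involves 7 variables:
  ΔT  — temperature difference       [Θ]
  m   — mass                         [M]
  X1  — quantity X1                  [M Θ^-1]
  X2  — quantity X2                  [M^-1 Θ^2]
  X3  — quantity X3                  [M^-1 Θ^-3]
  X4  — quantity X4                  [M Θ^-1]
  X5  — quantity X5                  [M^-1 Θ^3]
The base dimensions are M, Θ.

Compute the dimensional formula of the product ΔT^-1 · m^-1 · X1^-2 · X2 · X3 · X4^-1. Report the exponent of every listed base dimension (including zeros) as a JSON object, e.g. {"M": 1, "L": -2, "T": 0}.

{"M": -6, "Θ": 1}

Exponent matrix [M,Θ] × [ΔT,m,X1,X2,X3,X4,X5]:
  M: [ 0  1  1 -1 -1  1 -1]
  Θ: [ 1  0 -1  2 -3 -1  3]
  [M]: (-1)·0+(-1)·1+(-2)·1+(1)·-1+(1)·-1+(-1)·1 = -6
  [Θ]: (-1)·1+(-1)·0+(-2)·-1+(1)·2+(1)·-3+(-1)·-1 = 1
⇒ M^-6 Θ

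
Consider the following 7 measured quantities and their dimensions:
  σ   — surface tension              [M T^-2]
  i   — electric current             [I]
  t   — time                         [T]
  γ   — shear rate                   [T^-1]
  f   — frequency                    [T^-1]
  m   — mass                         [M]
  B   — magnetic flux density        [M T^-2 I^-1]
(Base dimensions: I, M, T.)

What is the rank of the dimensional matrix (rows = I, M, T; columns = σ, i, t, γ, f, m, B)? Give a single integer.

3

Write exponents as rows I,M,T / cols σ,i,t,γ,f,m,B:
  I: [ 0  1  0  0  0  0 -1]
  M: [ 1  0  0  0  0  1  1]
  T: [-2  0  1 -1 -1  0 -2]
Echelon form has 3 nonzero rows (pivots: σ,i,t)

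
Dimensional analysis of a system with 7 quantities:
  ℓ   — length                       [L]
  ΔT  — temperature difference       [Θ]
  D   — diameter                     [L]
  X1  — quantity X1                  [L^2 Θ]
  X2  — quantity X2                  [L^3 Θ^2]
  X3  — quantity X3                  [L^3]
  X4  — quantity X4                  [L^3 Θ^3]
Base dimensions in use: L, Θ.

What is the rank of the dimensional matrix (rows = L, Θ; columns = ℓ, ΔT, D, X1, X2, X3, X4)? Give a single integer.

2

Exponent matrix [L,Θ] × [ℓ,ΔT,D,X1,X2,X3,X4]:
  L: [ 1  0  1  2  3  3  3]
  Θ: [ 0  1  0  1  2  0  3]
Echelon form has 2 nonzero rows (pivots: ℓ,ΔT)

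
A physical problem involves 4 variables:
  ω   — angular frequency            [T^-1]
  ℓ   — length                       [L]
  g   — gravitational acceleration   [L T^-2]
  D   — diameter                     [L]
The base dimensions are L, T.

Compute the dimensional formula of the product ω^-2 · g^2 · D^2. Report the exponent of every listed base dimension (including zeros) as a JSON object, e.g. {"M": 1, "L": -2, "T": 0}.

{"L": 4, "T": -2}

Exponent matrix [L,T] × [ω,ℓ,g,D]:
  L: [ 0  1  1  1]
  T: [-1  0 -2  0]
  [L]: (-2)·0+(2)·1+(2)·1 = 4
  [T]: (-2)·-1+(2)·-2+(2)·0 = -2
⇒ L^4 T^-2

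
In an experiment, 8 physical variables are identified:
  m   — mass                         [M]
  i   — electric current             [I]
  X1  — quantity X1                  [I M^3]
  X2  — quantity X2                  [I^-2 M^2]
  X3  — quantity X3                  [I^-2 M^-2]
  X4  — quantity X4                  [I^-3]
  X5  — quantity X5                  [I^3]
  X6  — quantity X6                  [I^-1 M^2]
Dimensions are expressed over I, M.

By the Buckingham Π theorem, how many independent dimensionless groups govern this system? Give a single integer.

6

Write exponents as rows I,M / cols m,i,X1,X2,X3,X4,X5,X6:
  I: [ 0  1  1 -2 -2 -3  3 -1]
  M: [ 1  0  3  2 -2  0  0  2]
RREF → pivots at {m,i} ⇒ r = 2
n=8, r=2 ⇒ 6 dimensionless groups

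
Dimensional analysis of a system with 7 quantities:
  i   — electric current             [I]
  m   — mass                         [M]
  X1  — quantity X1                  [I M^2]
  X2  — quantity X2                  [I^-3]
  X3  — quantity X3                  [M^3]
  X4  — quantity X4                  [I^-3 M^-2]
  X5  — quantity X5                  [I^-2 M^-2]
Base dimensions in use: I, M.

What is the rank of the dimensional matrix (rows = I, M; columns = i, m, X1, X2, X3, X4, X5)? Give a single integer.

2

Dimensional matrix (I×M by i×m×X1×X2×X3×X4×X5):
  I: [ 1  0  1 -3  0 -3 -2]
  M: [ 0  1  2  0  3 -2 -2]
RREF → pivots at {i,m} ⇒ r = 2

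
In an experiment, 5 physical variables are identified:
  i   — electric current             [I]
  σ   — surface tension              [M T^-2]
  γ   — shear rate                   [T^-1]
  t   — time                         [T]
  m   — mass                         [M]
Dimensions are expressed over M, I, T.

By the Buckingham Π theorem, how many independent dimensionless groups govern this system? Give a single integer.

2

Exponent matrix [M,I,T] × [i,σ,γ,t,m]:
  M: [ 0  1  0  0  1]
  I: [ 1  0  0  0  0]
  T: [ 0 -2 -1  1  0]
Row reduction gives pivot columns i,σ,γ; rank = 3
n=5, r=3 ⇒ 2 dimensionless groups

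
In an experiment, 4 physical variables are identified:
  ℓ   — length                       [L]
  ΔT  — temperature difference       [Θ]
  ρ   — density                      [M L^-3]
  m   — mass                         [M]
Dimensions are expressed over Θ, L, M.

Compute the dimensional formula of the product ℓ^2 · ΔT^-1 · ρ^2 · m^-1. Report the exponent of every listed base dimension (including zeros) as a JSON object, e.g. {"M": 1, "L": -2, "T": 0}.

{"Θ": -1, "L": -4, "M": 1}

Write exponents as rows Θ,L,M / cols ℓ,ΔT,ρ,m:
  Θ: [ 0  1  0  0]
  L: [ 1  0 -3  0]
  M: [ 0  0  1  1]
  [Θ]: (2)·0+(-1)·1+(2)·0+(-1)·0 = -1
  [L]: (2)·1+(-1)·0+(2)·-3+(-1)·0 = -4
  [M]: (2)·0+(-1)·0+(2)·1+(-1)·1 = 1
⇒ Θ^-1 L^-4 M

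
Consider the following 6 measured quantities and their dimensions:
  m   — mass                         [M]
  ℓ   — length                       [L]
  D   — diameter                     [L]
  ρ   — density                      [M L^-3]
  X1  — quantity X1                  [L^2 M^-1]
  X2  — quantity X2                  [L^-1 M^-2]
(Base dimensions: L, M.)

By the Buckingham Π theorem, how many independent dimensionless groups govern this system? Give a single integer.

Write exponents as rows L,M / cols m,ℓ,D,ρ,X1,X2:
  L: [ 0  1  1 -3  2 -1]
  M: [ 1  0  0  1 -1 -2]
RREF → pivots at {m,ℓ} ⇒ r = 2
Π count = n − r = 6 − 2 = 4

4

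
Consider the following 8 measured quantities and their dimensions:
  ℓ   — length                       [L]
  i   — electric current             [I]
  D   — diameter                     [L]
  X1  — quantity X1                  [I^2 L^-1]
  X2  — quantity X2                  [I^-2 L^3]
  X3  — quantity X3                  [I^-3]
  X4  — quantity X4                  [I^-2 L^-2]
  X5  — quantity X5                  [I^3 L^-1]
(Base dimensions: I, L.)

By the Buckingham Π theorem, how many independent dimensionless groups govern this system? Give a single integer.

6

Write exponents as rows I,L / cols ℓ,i,D,X1,X2,X3,X4,X5:
  I: [ 0  1  0  2 -2 -3 -2  3]
  L: [ 1  0  1 -1  3  0 -2 -1]
Row reduction gives pivot columns ℓ,i; rank = 2
Π count = n − r = 8 − 2 = 6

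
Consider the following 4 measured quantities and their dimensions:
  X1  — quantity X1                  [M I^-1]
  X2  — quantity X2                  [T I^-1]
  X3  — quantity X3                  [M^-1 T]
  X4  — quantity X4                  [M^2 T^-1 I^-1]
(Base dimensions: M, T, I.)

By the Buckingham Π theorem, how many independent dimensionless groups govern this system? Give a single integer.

2

Write exponents as rows M,T,I / cols X1,X2,X3,X4:
  M: [ 1  0 -1  2]
  T: [ 0  1  1 -1]
  I: [-1 -1  0 -1]
Row reduction gives pivot columns X1,X2; rank = 2
Π count = n − r = 4 − 2 = 2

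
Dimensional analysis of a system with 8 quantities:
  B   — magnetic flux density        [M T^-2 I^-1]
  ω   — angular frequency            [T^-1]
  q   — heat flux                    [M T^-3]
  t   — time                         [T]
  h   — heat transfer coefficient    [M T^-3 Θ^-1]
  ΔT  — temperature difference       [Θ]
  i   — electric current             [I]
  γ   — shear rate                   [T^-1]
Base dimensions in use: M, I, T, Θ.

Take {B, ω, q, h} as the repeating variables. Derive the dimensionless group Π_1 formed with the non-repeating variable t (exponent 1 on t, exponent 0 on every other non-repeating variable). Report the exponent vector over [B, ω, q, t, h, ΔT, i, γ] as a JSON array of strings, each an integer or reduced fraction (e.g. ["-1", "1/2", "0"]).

Write exponents as rows M,I,T,Θ / cols B,ω,q,t,h,ΔT,i,γ:
  M: [ 1  0  1  0  1  0  0  0]
  I: [-1  0  0  0  0  0  1  0]
  T: [-2 -1 -3  1 -3  0  0 -1]
  Θ: [ 0  0  0  0 -1  1  0  0]
Row reduction gives pivot columns B,ω,q,h; rank = 4
Pivot set = {B,ω,q,h}, free = {t,ΔT,i,γ}
RREF:
  r0: [   1    0    0    0    0    0   -1    0]
  r1: [   0    1    0   -1    0    0   -1    1]
  r2: [   0    0    1    0    0    1    1    0]
  r3: [   0    0    0    0    1   -1    0    0]
Fix exponent of t at 1, ΔT at 0, i at 0, γ at 0; solve each RREF row for its pivot's exponent:
  r0: exp(B) + (0)·1 = 0 ⇒ exp(B) = 0
  r1: exp(ω) + (-1)·1 = 0 ⇒ exp(ω) = 1
  r2: exp(q) + (0)·1 = 0 ⇒ exp(q) = 0
  r3: exp(h) + (0)·1 = 0 ⇒ exp(h) = 0
Π_1 = ω · t

["0", "1", "0", "1", "0", "0", "0", "0"]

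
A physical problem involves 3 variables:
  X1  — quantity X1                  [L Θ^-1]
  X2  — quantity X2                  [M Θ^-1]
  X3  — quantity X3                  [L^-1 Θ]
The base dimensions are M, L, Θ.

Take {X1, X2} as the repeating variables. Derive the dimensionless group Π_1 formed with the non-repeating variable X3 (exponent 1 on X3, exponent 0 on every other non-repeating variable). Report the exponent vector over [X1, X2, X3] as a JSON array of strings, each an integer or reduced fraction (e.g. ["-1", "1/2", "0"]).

["1", "0", "1"]

Write exponents as rows M,L,Θ / cols X1,X2,X3:
  M: [ 0  1  0]
  L: [ 1  0 -1]
  Θ: [-1 -1  1]
Echelon form has 2 nonzero rows (pivots: X1,X2)
Repeat: X1,X2; free: X3
RREF:
  r0: [   1    0   -1]
  r1: [   0    1    0]
  r2: [   0    0    0]
Fix exponent of X3 at 1; solve each RREF row for its pivot's exponent:
  r0: exp(X1) + (-1)·1 = 0 ⇒ exp(X1) = 1
  r1: exp(X2) + (0)·1 = 0 ⇒ exp(X2) = 0
Π_1 = X1 · X3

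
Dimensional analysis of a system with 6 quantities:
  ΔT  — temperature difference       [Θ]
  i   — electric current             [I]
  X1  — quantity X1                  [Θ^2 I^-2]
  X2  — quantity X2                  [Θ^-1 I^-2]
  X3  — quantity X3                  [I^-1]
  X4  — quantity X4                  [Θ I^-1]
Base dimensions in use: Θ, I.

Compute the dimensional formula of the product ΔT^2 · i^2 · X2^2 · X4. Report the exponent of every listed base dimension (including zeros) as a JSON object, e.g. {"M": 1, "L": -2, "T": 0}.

{"Θ": 1, "I": -3}

Write exponents as rows Θ,I / cols ΔT,i,X1,X2,X3,X4:
  Θ: [ 1  0  2 -1  0  1]
  I: [ 0  1 -2 -2 -1 -1]
  [Θ]: (2)·1+(2)·0+(2)·-1+(1)·1 = 1
  [I]: (2)·0+(2)·1+(2)·-2+(1)·-1 = -3
⇒ Θ I^-3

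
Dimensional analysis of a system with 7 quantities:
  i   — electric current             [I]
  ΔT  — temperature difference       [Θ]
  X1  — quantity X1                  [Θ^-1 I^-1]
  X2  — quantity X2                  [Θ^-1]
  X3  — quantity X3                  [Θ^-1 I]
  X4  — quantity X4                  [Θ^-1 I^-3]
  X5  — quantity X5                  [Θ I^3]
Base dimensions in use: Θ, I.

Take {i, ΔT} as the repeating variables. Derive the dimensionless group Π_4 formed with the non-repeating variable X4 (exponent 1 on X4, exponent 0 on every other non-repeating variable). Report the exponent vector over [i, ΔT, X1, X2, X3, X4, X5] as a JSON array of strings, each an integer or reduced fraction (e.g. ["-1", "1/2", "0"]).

Write exponents as rows Θ,I / cols i,ΔT,X1,X2,X3,X4,X5:
  Θ: [ 0  1 -1 -1 -1 -1  1]
  I: [ 1  0 -1  0  1 -3  3]
Row reduction gives pivot columns i,ΔT; rank = 2
Pivot set = {i,ΔT}, free = {X1,X2,X3,X4,X5}
RREF:
  r0: [   1    0   -1    0    1   -3    3]
  r1: [   0    1   -1   -1   -1   -1    1]
Fix exponent of X4 at 1, X1 at 0, X2 at 0, X3 at 0, X5 at 0; solve each RREF row for its pivot's exponent:
  r0: exp(i) + (-3)·1 = 0 ⇒ exp(i) = 3
  r1: exp(ΔT) + (-1)·1 = 0 ⇒ exp(ΔT) = 1
Π_4 = i^3 · ΔT · X4

["3", "1", "0", "0", "0", "1", "0"]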